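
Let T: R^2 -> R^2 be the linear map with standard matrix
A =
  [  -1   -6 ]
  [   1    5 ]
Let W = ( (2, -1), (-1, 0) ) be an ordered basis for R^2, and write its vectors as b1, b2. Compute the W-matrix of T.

[[3, 1], [2, 1]]

With P the matrix whose columns are b1, b2, [T]_W = P^(-1) A P.
Column by column: T(b1) = A b1 = (4, -3); its W-coordinates (3, 2) give column 1.
Continuing for each basis vector yields [T]_W = [[3, 1], [2, 1]].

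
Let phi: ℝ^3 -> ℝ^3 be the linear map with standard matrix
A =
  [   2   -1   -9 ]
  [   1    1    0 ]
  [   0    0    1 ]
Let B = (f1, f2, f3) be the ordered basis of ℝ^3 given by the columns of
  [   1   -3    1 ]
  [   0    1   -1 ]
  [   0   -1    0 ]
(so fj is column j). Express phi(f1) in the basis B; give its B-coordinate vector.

<3, 0, -1>

Column 1 of [phi]_B is the B-coordinate vector of phi(f1).
In standard coordinates phi(f1) = A f1 = <2, 1, 0>.
Converting to B: <2, 1, 0> = 3f1 + 0·f2 - f3, so the coordinate vector is <3, 0, -1>.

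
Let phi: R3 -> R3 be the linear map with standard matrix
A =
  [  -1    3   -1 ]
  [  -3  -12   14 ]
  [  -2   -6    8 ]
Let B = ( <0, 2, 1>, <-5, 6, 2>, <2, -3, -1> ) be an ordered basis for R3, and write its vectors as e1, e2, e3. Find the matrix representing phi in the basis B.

Let P have columns e1, ..., e3. Then [phi]_B = P^(-1) A P.
Here det P = 1, so P^(-1) is integer; computing A P first and then P^(-1)(A P) gives [[-2, -1, 2], [-1, -3, 2], [0, 3, 0]].

[[-2, -1, 2], [-1, -3, 2], [0, 3, 0]]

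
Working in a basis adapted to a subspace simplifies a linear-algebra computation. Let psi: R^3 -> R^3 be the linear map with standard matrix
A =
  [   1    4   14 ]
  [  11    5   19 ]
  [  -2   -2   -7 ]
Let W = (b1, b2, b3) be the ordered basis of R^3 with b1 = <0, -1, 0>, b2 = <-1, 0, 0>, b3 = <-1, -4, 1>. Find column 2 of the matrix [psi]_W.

Column 2 of [psi]_W is the W-coordinate vector of psi(b2).
In standard coordinates psi(b2) = A b2 = <-1, -11, 2>.
Converting to W: <-1, -11, 2> = 3b1 - b2 + 2b3, so the coordinate vector is <3, -1, 2>.

<3, -1, 2>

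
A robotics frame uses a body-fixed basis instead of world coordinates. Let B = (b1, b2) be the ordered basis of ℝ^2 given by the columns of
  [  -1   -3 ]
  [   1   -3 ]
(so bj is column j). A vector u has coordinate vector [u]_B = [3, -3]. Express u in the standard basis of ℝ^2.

u = M [u]_B, where M has columns b1, b2.
Carrying out the matrix-vector product, u = [6, 12].

[6, 12]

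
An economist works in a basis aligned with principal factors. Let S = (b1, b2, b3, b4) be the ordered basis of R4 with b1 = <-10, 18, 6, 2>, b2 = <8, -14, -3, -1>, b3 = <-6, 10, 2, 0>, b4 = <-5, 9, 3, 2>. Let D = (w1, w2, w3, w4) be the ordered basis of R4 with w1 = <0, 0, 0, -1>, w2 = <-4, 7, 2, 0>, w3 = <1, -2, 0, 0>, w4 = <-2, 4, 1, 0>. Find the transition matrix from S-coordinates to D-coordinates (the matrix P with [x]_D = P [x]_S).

Let M have columns bj and N have columns wj. Then for every x, N [x]_D = x = M [x]_S, so P = N^(-1) M.
Since det N = 1, N^(-1) has integer entries; multiplying gives P = [[-2, 1, 0, -2], [2, -2, 2, 1], [2, 2, -2, 1], [2, 1, -2, 1]].

[[-2, 1, 0, -2], [2, -2, 2, 1], [2, 2, -2, 1], [2, 1, -2, 1]]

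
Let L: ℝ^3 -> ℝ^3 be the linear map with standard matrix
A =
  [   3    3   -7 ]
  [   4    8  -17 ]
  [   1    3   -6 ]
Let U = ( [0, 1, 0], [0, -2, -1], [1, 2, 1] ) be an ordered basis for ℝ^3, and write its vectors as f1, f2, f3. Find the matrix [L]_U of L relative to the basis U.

[[2, 1, 1], [0, 1, 1], [3, 1, 2]]

Let P have columns f1, ..., f3. Then [L]_U = P^(-1) A P.
Here det P = -1, so P^(-1) is integer; computing A P first and then P^(-1)(A P) gives [[2, 1, 1], [0, 1, 1], [3, 1, 2]].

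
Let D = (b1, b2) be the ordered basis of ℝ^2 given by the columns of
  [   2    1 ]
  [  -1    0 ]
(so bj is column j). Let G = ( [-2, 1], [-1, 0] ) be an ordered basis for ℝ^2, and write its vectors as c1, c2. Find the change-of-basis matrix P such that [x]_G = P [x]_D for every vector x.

Let M have columns bj and N have columns cj. Then for every x, N [x]_G = x = M [x]_D, so P = N^(-1) M.
Since det N = 1, N^(-1) has integer entries; multiplying gives P = [[-1, 0], [0, -1]].

[[-1, 0], [0, -1]]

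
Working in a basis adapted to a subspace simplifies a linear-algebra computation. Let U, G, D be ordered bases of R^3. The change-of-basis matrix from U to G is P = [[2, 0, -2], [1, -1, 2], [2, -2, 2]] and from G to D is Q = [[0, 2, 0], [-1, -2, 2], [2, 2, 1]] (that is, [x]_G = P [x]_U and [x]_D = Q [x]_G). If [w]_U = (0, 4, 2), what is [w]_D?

First [w]_G = P [w]_U = (-4, 0, -4).
Then [w]_D = Q [w]_G = (0, -4, -12).

(0, -4, -12)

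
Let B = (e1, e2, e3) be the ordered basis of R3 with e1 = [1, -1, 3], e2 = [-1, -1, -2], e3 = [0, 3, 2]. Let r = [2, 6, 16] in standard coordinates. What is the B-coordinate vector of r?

We seek scalars with c_1 e1 + ... + c_3 e3 = r; equivalently solve M c = r where the columns of M are e1, ..., e3.
Gaussian elimination on [M | r] yields c = (4, 2, 4).
Check: 4e1 + 2e2 + 4e3 = [2, 6, 16].

[4, 2, 4]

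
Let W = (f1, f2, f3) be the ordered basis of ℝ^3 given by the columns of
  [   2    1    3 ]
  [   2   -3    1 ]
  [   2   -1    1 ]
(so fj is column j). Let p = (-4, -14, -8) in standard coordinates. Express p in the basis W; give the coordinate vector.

(-2, 3, -1)

We seek scalars with c_1 f1 + ... + c_3 f3 = p; equivalently solve M c = p where the columns of M are f1, ..., f3.
Row-reducing the augmented matrix [M | p] gives c = (-2, 3, -1).
Check: -2f1 + 3f2 - f3 = (-4, -14, -8).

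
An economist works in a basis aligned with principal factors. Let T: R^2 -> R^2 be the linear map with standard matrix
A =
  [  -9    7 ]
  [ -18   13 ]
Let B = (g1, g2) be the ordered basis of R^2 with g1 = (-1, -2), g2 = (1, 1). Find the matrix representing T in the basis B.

[[3, 3], [-2, 1]]

With P the matrix whose columns are g1, g2, [T]_B = P^(-1) A P.
Column by column: T(g1) = A g1 = (-5, -8); its B-coordinates (3, -2) give column 1.
Continuing for each basis vector yields [T]_B = [[3, 3], [-2, 1]].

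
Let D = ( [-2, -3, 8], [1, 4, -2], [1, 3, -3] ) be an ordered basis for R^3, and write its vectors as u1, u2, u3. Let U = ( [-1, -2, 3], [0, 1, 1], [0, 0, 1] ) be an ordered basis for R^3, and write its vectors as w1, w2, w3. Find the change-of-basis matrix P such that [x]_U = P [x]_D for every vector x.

[[2, -1, -1], [1, 2, 1], [1, -1, -1]]

Column j of P is [uj]_U, since P maps D-coordinates to U-coordinates.
Expressing u1 in U: u1 = 2w1 + w2 + w3, so column 1 of P is [2, 1, 1].
Doing the same for each uj gives P = [[2, -1, -1], [1, 2, 1], [1, -1, -1]].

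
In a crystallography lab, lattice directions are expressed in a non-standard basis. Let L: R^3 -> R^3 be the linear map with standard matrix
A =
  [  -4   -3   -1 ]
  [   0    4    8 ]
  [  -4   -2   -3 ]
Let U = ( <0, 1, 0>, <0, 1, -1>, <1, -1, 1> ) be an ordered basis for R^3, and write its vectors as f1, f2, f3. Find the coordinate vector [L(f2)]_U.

<-3, -3, -2>

Column 2 of [L]_U is the U-coordinate vector of L(f2).
In standard coordinates L(f2) = A f2 = <-2, -4, 1>.
Converting to U: <-2, -4, 1> = -3f1 - 3f2 - 2f3, so the coordinate vector is <-3, -3, -2>.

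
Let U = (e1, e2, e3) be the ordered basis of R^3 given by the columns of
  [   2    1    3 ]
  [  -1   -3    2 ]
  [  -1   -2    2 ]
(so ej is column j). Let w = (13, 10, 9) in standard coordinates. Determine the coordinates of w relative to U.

(1, -1, 4)

We seek scalars with c_1 e1 + ... + c_3 e3 = w; equivalently solve M c = w where the columns of M are e1, ..., e3.
Solving this 3x3 system gives c = (1, -1, 4).
Check: e1 - e2 + 4e3 = (13, 10, 9).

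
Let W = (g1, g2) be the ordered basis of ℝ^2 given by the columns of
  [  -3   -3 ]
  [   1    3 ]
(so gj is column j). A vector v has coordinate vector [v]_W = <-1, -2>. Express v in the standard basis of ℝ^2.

<9, -7>

The coordinates say v = -g1 - 2g2; adding the scaled basis vectors gives <9, -7>.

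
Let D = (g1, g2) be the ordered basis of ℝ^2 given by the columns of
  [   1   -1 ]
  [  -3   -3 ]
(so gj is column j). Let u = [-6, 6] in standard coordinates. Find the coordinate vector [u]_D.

[-4, 2]

[u]_D is the unique c with M c = u, where M has columns g1, g2.
System: c_1 - c_2 = -6, -3c_1 - 3c_2 = 6; solving gives c_1 = -4, c_2 = 2.
Check: -4g1 + 2g2 = [-6, 6].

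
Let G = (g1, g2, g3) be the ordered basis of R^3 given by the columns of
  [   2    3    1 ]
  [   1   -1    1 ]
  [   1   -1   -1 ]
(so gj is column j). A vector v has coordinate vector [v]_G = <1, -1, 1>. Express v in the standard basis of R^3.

By definition v = g1 - g2 + g3.
Summing componentwise gives <0, 3, 1>.

<0, 3, 1>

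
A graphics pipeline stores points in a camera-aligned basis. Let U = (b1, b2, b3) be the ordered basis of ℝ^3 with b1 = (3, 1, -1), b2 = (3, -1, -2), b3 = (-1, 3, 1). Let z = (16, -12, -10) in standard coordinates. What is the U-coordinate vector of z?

[z]_U is the unique c with M c = z, where M has columns b1, ..., b3.
Row-reducing the augmented matrix [M | z] gives c = (2, 2, -4).
Check: 2b1 + 2b2 - 4b3 = (16, -12, -10).

(2, 2, -4)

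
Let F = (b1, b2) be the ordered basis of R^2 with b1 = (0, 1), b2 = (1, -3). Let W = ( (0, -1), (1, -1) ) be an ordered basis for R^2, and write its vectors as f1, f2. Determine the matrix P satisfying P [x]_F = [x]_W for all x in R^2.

[[-1, 2], [0, 1]]

Take x = bj: its F-coordinates are the j-th standard unit vector, so P e_j — column j of P — equals [bj]_W.
b1 = -f1 + 0·f2, giving column 1 = (-1, 0); repeating for each j gives P = [[-1, 2], [0, 1]].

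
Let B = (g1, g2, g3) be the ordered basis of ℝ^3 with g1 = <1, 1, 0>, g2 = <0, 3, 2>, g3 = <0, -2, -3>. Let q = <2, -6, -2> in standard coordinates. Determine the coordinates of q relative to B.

We seek scalars with c_1 g1 + ... + c_3 g3 = q; equivalently solve M c = q where the columns of M are g1, ..., g3.
Row-reducing the augmented matrix [M | q] gives c = (2, -4, -2).
Check: 2g1 - 4g2 - 2g3 = <2, -6, -2>.

<2, -4, -2>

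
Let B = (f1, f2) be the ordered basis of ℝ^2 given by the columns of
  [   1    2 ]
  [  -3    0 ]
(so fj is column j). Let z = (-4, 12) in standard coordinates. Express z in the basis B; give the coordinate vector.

Write z = c_1 f1 + c_2 f2 and solve for the c_i.
System: c_1 + 2c_2 = -4, -3c_1 + 0c_2 = 12; solving gives c_1 = -4, c_2 = 0.
Check: -4f1 + 0·f2 = (-4, 12).

(-4, 0)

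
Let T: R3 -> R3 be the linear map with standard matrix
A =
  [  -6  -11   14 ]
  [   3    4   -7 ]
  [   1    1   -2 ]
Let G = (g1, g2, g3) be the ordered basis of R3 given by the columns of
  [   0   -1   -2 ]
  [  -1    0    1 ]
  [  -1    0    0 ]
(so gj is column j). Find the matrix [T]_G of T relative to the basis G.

Let P have columns g1, ..., g3. Then [T]_G = P^(-1) A P.
Here det P = 1, so P^(-1) is integer; computing A P first and then P^(-1)(A P) gives [[-1, 1, 1], [-1, -2, 1], [2, -2, -1]].

[[-1, 1, 1], [-1, -2, 1], [2, -2, -1]]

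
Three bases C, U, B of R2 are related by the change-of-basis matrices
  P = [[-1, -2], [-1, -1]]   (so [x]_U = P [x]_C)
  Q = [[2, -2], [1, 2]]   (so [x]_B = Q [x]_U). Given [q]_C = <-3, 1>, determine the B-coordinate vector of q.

Apply P to get U-coordinates <1, 2>, then Q to get B-coordinates.
The result is [q]_B = <-2, 5>.

<-2, 5>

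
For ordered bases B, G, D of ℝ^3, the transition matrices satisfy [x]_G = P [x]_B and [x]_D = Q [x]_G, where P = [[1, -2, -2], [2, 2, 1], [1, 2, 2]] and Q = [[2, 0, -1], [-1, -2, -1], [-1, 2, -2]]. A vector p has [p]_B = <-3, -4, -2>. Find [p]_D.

Apply P to get G-coordinates <9, -16, -15>, then Q to get D-coordinates.
The result is [p]_D = <33, 38, -11>.

<33, 38, -11>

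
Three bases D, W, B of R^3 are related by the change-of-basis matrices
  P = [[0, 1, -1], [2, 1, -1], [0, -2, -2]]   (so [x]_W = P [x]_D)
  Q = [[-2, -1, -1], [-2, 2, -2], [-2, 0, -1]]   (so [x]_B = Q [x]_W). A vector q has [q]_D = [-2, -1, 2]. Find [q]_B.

Composing the changes, [q]_B = Q P [q]_D.
Q P = [[-2, -1, 5], [4, 4, 4], [0, 0, 4]]; applying this to [-2, -1, 2] gives [15, -4, 8].

[15, -4, 8]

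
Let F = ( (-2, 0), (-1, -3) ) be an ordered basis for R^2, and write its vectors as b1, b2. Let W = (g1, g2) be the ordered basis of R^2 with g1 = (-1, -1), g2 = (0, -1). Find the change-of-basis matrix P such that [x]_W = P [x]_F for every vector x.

Take x = bj: its F-coordinates are the j-th standard unit vector, so P e_j — column j of P — equals [bj]_W.
b1 = 2g1 - 2g2, giving column 1 = (2, -2); repeating for each j gives P = [[2, 1], [-2, 2]].

[[2, 1], [-2, 2]]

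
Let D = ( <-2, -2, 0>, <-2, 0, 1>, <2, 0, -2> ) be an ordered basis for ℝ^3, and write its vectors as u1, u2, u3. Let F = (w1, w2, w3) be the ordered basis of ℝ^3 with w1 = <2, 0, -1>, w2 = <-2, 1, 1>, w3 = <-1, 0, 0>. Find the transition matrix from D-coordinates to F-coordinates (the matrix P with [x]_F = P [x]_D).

[[-2, -1, 2], [-2, 0, 0], [2, 0, 2]]

Let M have columns uj and N have columns wj. Then for every x, N [x]_F = x = M [x]_D, so P = N^(-1) M.
Since det N = -1, N^(-1) has integer entries; multiplying gives P = [[-2, -1, 2], [-2, 0, 0], [2, 0, 2]].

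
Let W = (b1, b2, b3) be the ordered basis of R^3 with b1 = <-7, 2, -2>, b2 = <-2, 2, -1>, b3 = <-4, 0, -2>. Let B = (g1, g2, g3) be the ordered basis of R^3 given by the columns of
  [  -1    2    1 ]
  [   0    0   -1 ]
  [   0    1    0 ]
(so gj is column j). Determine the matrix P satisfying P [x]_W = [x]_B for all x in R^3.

Column j of P is [bj]_B, since P maps W-coordinates to B-coordinates.
Expressing b1 in B: b1 = g1 - 2g2 - 2g3, so column 1 of P is <1, -2, -2>.
Doing the same for each bj gives P = [[1, -2, 0], [-2, -1, -2], [-2, -2, 0]].

[[1, -2, 0], [-2, -1, -2], [-2, -2, 0]]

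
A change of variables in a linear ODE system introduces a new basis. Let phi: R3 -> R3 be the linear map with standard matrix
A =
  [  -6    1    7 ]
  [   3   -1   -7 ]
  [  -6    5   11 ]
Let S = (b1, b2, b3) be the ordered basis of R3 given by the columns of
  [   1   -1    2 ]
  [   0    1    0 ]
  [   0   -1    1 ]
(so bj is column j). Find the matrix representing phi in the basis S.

With P the matrix whose columns are b1, ..., b3, [phi]_S = P^(-1) A P.
Column by column: phi(b1) = A b1 = (-6, 3, -6); its S-coordinates (3, 3, -3) give column 1.
Continuing for each basis vector yields [phi]_S = [[3, -3, -2], [3, 3, -1], [-3, 3, -2]].

[[3, -3, -2], [3, 3, -1], [-3, 3, -2]]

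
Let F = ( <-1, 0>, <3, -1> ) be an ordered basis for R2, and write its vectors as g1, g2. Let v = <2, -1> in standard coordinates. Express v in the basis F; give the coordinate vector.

<1, 1>

We seek scalars with c_1 g1 + c_2 g2 = v; equivalently solve M c = v where the columns of M are g1, g2.
System: -c_1 + 3c_2 = 2, 0c_1 - c_2 = -1; solving gives c_1 = 1, c_2 = 1.
Check: g1 + g2 = <2, -1>.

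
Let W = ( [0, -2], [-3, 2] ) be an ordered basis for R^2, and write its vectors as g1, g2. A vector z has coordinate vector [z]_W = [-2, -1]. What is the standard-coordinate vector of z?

[3, 2]

By definition z = -2g1 - g2.
Summing componentwise gives [3, 2].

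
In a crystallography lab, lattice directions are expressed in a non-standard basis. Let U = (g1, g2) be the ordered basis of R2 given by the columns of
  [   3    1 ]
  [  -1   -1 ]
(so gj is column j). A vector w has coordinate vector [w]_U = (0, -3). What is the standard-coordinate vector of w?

(-3, 3)

w = M [w]_U, where M has columns g1, g2.
Carrying out the matrix-vector product, w = (-3, 3).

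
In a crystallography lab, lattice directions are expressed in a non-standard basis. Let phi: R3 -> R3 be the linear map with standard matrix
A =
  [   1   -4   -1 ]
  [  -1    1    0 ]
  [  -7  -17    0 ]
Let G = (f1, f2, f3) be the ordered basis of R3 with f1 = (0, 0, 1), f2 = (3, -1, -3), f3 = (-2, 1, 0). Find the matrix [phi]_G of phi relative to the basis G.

[[-3, 2, -3], [-1, 2, 0], [-1, -2, 3]]

Let P have columns f1, ..., f3. Then [phi]_G = P^(-1) A P.
Here det P = 1, so P^(-1) is integer; computing A P first and then P^(-1)(A P) gives [[-3, 2, -3], [-1, 2, 0], [-1, -2, 3]].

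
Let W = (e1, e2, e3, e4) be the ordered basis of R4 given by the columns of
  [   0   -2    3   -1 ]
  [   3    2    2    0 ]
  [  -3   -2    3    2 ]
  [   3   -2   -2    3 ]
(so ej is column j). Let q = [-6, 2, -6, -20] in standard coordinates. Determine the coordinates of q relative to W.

[-2, 4, 0, -2]

[q]_W is the unique c with M c = q, where M has columns e1, ..., e4.
Solving this 4x4 system gives c = (-2, 4, 0, -2).
Check: -2e1 + 4e2 + 0·e3 - 2e4 = [-6, 2, -6, -20].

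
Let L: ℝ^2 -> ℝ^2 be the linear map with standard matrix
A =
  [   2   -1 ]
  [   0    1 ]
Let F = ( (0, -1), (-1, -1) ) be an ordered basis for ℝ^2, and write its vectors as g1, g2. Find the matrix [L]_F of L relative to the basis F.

[[2, 0], [-1, 1]]

With P the matrix whose columns are g1, g2, [L]_F = P^(-1) A P.
Column by column: L(g1) = A g1 = (1, -1); its F-coordinates (2, -1) give column 1.
Continuing for each basis vector yields [L]_F = [[2, 0], [-1, 1]].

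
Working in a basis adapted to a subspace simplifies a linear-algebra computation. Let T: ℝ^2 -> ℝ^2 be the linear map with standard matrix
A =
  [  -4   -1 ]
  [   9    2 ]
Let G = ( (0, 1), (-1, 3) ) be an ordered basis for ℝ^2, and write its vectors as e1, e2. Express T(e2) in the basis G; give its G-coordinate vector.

Column 2 of [T]_G is the G-coordinate vector of T(e2).
In standard coordinates T(e2) = A e2 = (1, -3).
Converting to G: (1, -3) = 0·e1 - e2, so the coordinate vector is (0, -1).

(0, -1)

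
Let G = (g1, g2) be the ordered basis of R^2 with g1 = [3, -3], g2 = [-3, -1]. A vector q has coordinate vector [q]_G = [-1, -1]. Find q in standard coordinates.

The coordinates say q = -g1 - g2; adding the scaled basis vectors gives [0, 4].

[0, 4]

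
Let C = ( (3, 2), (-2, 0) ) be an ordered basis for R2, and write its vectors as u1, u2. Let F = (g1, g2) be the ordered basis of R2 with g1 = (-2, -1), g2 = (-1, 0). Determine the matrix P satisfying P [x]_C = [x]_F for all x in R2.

[[-2, 0], [1, 2]]

Column j of P is [uj]_F, since P maps C-coordinates to F-coordinates.
Expressing u1 in F: u1 = -2g1 + g2, so column 1 of P is (-2, 1).
Doing the same for each uj gives P = [[-2, 0], [1, 2]].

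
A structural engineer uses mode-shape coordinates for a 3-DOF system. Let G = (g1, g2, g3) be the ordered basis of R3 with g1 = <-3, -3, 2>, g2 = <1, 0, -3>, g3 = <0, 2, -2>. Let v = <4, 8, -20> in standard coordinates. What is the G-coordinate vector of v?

Write v = c_1 g1 + ... + c_3 g3 and solve for the c_i.
Gaussian elimination on [M | v] yields c = (0, 4, 4).
Check: 0·g1 + 4g2 + 4g3 = <4, 8, -20>.

<0, 4, 4>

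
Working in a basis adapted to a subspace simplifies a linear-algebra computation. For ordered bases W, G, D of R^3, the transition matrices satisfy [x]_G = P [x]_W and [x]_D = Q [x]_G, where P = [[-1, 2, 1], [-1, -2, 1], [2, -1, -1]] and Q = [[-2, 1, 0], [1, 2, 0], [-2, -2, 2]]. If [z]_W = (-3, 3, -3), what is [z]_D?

(-18, -6, -12)

Apply P to get G-coordinates (6, -6, -6), then Q to get D-coordinates.
The result is [z]_D = (-18, -6, -12).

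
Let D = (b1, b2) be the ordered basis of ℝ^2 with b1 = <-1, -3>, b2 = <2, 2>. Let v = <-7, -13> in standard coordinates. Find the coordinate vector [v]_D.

[v]_D is the unique c with M c = v, where M has columns b1, b2.
System: -c_1 + 2c_2 = -7, -3c_1 + 2c_2 = -13; solving gives c_1 = 3, c_2 = -2.
Check: 3b1 - 2b2 = <-7, -13>.

<3, -2>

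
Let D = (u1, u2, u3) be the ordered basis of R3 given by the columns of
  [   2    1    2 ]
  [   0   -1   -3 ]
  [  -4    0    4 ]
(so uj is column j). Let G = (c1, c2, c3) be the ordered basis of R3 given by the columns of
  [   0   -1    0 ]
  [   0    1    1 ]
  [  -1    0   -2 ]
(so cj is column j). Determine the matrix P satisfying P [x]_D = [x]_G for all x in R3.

[[0, 0, -2], [-2, -1, -2], [2, 0, -1]]

Column j of P is [uj]_G, since P maps D-coordinates to G-coordinates.
Expressing u1 in G: u1 = 0·c1 - 2c2 + 2c3, so column 1 of P is <0, -2, 2>.
Doing the same for each uj gives P = [[0, 0, -2], [-2, -1, -2], [2, 0, -1]].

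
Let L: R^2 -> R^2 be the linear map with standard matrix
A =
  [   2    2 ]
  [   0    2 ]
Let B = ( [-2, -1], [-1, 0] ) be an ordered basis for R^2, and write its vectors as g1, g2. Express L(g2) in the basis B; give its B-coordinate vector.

[0, 2]

Compute L(g2) = A g2 = [-2, 0] in standard coordinates.
Then write this in B-coordinates: solve for y in y_1 g1 + y_2 g2 = [-2, 0].
This gives y = [0, 2], which is column 2 of [L]_B.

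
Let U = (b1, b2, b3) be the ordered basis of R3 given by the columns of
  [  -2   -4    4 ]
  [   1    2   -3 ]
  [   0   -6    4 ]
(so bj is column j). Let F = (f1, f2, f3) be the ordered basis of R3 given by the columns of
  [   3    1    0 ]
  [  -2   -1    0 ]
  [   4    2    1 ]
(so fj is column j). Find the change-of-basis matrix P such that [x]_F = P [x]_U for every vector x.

[[-1, -2, 1], [1, 2, 1], [2, -2, -2]]

Take x = bj: its U-coordinates are the j-th standard unit vector, so P e_j — column j of P — equals [bj]_F.
b1 = -f1 + f2 + 2f3, giving column 1 = (-1, 1, 2); repeating for each j gives P = [[-1, -2, 1], [1, 2, 1], [2, -2, -2]].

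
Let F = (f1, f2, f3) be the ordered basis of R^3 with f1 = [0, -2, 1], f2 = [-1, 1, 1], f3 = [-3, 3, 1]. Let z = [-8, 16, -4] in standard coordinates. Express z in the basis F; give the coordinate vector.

Write z = c_1 f1 + ... + c_3 f3 and solve for the c_i.
Solving this 3x3 system gives c = (-4, -4, 4).
Check: -4f1 - 4f2 + 4f3 = [-8, 16, -4].

[-4, -4, 4]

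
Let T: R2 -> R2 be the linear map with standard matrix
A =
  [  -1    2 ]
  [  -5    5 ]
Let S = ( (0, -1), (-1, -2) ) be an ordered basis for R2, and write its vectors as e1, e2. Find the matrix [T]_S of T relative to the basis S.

The j-th column of [T]_S is [T(ej)]_S.
T(e1) = A e1 = (-2, -5) = e1 + 2e2, so column 1 is (1, 2).
Repeating for e2 and assembling the columns gives [[1, -1], [2, 3]].

[[1, -1], [2, 3]]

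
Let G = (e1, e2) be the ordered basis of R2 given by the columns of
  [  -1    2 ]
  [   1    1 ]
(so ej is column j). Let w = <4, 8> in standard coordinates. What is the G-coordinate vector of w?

<4, 4>

Write w = c_1 e1 + c_2 e2 and solve for the c_i.
System: -c_1 + 2c_2 = 4, c_1 + c_2 = 8; solving gives c_1 = 4, c_2 = 4.
Check: 4e1 + 4e2 = <4, 8>.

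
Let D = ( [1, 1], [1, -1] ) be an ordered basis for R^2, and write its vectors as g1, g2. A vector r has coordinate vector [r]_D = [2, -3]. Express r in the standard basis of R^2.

[-1, 5]

r = M [r]_D, where M has columns g1, g2.
Carrying out the matrix-vector product, r = [-1, 5].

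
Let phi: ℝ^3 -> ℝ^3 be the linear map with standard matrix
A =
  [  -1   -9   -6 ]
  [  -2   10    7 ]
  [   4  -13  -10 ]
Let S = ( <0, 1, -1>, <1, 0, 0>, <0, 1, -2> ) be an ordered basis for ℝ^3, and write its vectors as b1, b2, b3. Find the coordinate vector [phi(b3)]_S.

<-1, 3, -3>

Column 3 of [phi]_S is the S-coordinate vector of phi(b3).
In standard coordinates phi(b3) = A b3 = <3, -4, 7>.
Converting to S: <3, -4, 7> = -b1 + 3b2 - 3b3, so the coordinate vector is <-1, 3, -3>.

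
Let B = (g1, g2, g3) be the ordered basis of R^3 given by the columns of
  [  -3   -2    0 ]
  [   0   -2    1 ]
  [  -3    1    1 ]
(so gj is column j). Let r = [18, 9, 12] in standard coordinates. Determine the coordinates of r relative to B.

[-4, -3, 3]

We seek scalars with c_1 g1 + ... + c_3 g3 = r; equivalently solve M c = r where the columns of M are g1, ..., g3.
Solving this 3x3 system gives c = (-4, -3, 3).
Check: -4g1 - 3g2 + 3g3 = [18, 9, 12].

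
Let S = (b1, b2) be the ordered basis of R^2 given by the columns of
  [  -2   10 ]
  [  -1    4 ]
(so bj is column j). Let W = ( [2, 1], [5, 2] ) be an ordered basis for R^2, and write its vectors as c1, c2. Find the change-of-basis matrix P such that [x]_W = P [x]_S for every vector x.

Take x = bj: its S-coordinates are the j-th standard unit vector, so P e_j — column j of P — equals [bj]_W.
b1 = -c1 + 0·c2, giving column 1 = [-1, 0]; repeating for each j gives P = [[-1, 0], [0, 2]].

[[-1, 0], [0, 2]]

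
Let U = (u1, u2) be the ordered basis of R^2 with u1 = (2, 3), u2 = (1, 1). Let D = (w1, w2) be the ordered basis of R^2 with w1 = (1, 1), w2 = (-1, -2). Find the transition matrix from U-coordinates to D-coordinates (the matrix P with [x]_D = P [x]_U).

Let M have columns uj and N have columns wj. Then for every x, N [x]_D = x = M [x]_U, so P = N^(-1) M.
Since det N = -1, N^(-1) has integer entries; multiplying gives P = [[1, 1], [-1, 0]].

[[1, 1], [-1, 0]]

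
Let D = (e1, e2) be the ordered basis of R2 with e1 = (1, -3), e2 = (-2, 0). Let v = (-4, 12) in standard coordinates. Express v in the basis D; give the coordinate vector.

Write v = c_1 e1 + c_2 e2 and solve for the c_i.
System: c_1 - 2c_2 = -4, -3c_1 + 0c_2 = 12; solving gives c_1 = -4, c_2 = 0.
Check: -4e1 + 0·e2 = (-4, 12).

(-4, 0)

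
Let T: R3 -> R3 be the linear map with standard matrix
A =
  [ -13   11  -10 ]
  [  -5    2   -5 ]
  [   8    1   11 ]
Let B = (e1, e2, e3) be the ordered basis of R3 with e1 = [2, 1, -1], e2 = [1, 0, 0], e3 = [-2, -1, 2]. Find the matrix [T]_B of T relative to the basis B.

With P the matrix whose columns are e1, ..., e3, [T]_B = P^(-1) A P.
Column by column: T(e1) = A e1 = [-5, -3, 6]; its B-coordinates [0, 1, 3] give column 1.
Continuing for each basis vector yields [T]_B = [[0, -2, 1], [1, -3, -1], [3, 3, 3]].

[[0, -2, 1], [1, -3, -1], [3, 3, 3]]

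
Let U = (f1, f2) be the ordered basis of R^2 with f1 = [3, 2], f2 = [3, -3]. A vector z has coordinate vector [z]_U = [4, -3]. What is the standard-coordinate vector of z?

The coordinates say z = 4f1 - 3f2; adding the scaled basis vectors gives [3, 17].

[3, 17]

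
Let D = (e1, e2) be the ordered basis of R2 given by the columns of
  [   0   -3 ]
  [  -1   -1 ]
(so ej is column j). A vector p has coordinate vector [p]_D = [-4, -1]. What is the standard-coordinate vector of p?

[3, 5]

The coordinates say p = -4e1 - e2; adding the scaled basis vectors gives [3, 5].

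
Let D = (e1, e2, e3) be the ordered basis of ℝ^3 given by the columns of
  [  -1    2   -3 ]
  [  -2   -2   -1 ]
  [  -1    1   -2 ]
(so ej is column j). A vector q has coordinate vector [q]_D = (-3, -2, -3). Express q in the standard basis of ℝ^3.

The coordinates say q = -3e1 - 2e2 - 3e3; adding the scaled basis vectors gives (8, 13, 7).

(8, 13, 7)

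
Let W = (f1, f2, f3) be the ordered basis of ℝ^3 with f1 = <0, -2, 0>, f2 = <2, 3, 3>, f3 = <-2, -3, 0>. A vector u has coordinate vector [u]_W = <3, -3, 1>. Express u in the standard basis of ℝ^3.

<-8, -18, -9>

The coordinates say u = 3f1 - 3f2 + f3; adding the scaled basis vectors gives <-8, -18, -9>.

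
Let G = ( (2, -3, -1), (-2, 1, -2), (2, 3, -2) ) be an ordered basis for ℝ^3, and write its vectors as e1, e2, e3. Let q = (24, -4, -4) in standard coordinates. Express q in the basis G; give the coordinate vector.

(4, -4, 4)

Write q = c_1 e1 + ... + c_3 e3 and solve for the c_i.
Row-reducing the augmented matrix [M | q] gives c = (4, -4, 4).
Check: 4e1 - 4e2 + 4e3 = (24, -4, -4).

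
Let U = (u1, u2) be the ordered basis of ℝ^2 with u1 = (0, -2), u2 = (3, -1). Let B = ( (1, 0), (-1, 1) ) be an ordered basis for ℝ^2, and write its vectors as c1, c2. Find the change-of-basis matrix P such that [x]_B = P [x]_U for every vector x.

[[-2, 2], [-2, -1]]

Let M have columns uj and N have columns cj. Then for every x, N [x]_B = x = M [x]_U, so P = N^(-1) M.
Since det N = 1, N^(-1) has integer entries; multiplying gives P = [[-2, 2], [-2, -1]].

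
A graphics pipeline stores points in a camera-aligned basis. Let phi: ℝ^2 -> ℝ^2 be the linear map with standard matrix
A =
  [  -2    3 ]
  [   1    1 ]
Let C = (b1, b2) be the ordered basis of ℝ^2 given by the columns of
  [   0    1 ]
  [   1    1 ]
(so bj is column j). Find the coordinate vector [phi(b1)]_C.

Compute phi(b1) = A b1 = <3, 1> in standard coordinates.
Then write this in C-coordinates: solve for y in y_1 b1 + y_2 b2 = <3, 1>.
This gives y = <-2, 3>, which is column 1 of [phi]_C.

<-2, 3>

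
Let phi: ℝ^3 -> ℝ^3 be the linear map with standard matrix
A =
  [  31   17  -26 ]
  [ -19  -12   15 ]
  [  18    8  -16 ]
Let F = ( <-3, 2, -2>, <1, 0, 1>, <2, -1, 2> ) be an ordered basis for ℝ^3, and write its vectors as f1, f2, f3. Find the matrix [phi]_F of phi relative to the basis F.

[[1, -3, 3], [-2, 0, -2], [-1, -2, 2]]

The j-th column of [phi]_F is [phi(fj)]_F.
phi(f1) = A f1 = <-7, 3, -6> = f1 - 2f2 - f3, so column 1 is <1, -2, -1>.
Repeating for f2, f3 and assembling the columns gives [[1, -3, 3], [-2, 0, -2], [-1, -2, 2]].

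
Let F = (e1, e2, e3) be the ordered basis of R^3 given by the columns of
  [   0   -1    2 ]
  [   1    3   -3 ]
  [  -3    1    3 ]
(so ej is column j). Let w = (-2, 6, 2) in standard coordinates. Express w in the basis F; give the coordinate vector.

(0, 2, 0)

[w]_F is the unique c with M c = w, where M has columns e1, ..., e3.
Row-reducing the augmented matrix [M | w] gives c = (0, 2, 0).
Check: 0·e1 + 2e2 + 0·e3 = (-2, 6, 2).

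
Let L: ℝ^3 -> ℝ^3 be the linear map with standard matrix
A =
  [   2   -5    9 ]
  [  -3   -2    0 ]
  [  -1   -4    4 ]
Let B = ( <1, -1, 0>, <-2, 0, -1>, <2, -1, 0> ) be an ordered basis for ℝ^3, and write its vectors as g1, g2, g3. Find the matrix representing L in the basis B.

The j-th column of [L]_B is [L(gj)]_B.
L(g1) = A g1 = <7, -1, 3> = g1 - 3g2 + 0·g3, so column 1 is <1, -3, 0>.
Repeating for g2, g3 and assembling the columns gives [[1, -3, 3], [-3, 2, -2], [0, -3, 1]].

[[1, -3, 3], [-3, 2, -2], [0, -3, 1]]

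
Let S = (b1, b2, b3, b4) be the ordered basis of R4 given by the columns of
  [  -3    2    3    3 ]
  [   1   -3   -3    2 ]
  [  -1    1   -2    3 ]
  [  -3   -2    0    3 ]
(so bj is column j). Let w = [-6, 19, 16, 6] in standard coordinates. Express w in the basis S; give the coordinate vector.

We seek scalars with c_1 b1 + ... + c_4 b4 = w; equivalently solve M c = w where the columns of M are b1, ..., b4.
Solving this 4x4 system gives c = (1, 0, -4, 3).
Check: b1 + 0·b2 - 4b3 + 3b4 = [-6, 19, 16, 6].

[1, 0, -4, 3]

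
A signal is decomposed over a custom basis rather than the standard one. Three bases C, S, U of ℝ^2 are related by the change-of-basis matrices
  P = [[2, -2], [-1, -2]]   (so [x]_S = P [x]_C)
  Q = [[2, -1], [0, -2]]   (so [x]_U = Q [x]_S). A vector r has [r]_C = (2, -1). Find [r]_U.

(12, 0)

First [r]_S = P [r]_C = (6, 0).
Then [r]_U = Q [r]_S = (12, 0).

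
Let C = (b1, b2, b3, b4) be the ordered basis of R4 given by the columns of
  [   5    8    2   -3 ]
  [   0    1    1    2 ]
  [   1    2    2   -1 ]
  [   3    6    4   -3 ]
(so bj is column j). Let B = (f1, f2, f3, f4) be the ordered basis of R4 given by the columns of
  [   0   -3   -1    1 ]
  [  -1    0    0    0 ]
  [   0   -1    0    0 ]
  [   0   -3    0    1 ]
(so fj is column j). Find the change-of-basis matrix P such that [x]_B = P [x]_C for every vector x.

[[0, -1, -1, -2], [-1, -2, -2, 1], [-2, -2, 2, 0], [0, 0, -2, 0]]

Let M have columns bj and N have columns fj. Then for every x, N [x]_B = x = M [x]_C, so P = N^(-1) M.
Since det N = -1, N^(-1) has integer entries; multiplying gives P = [[0, -1, -1, -2], [-1, -2, -2, 1], [-2, -2, 2, 0], [0, 0, -2, 0]].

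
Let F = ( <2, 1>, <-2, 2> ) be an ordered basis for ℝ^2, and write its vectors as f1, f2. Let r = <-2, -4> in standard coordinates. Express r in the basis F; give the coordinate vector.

[r]_F is the unique c with M c = r, where M has columns f1, f2.
System: 2c_1 - 2c_2 = -2, c_1 + 2c_2 = -4; solving gives c_1 = -2, c_2 = -1.
Check: -2f1 - f2 = <-2, -4>.

<-2, -1>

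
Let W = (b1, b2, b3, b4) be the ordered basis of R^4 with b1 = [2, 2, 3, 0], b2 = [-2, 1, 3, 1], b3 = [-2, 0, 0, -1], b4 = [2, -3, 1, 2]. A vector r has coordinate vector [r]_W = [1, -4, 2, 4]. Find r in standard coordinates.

[14, -14, -5, 2]

By definition r = b1 - 4b2 + 2b3 + 4b4.
Summing componentwise gives [14, -14, -5, 2].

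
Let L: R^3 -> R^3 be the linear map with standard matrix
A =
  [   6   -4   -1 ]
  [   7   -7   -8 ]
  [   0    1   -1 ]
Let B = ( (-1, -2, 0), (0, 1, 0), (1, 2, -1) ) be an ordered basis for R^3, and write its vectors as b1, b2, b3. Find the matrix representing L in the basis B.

[[0, 3, -2], [3, 1, 3], [2, -1, -3]]

With P the matrix whose columns are b1, ..., b3, [L]_B = P^(-1) A P.
Column by column: L(b1) = A b1 = (2, 7, -2); its B-coordinates (0, 3, 2) give column 1.
Continuing for each basis vector yields [L]_B = [[0, 3, -2], [3, 1, 3], [2, -1, -3]].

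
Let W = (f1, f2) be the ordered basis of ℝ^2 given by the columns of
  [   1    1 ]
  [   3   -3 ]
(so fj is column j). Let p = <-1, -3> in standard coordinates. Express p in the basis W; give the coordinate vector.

<-1, 0>

We seek scalars with c_1 f1 + c_2 f2 = p; equivalently solve M c = p where the columns of M are f1, f2.
System: c_1 + c_2 = -1, 3c_1 - 3c_2 = -3; solving gives c_1 = -1, c_2 = 0.
Check: -f1 + 0·f2 = <-1, -3>.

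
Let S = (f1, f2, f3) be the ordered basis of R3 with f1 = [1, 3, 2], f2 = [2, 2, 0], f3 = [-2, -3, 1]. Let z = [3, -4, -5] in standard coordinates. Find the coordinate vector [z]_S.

Write z = c_1 f1 + ... + c_3 f3 and solve for the c_i.
Gaussian elimination on [M | z] yields c = (-3, 4, 1).
Check: -3f1 + 4f2 + f3 = [3, -4, -5].

[-3, 4, 1]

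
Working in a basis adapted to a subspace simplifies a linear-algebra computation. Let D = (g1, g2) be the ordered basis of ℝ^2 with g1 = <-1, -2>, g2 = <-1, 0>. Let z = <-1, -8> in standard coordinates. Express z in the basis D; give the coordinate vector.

<4, -3>

We seek scalars with c_1 g1 + c_2 g2 = z; equivalently solve M c = z where the columns of M are g1, g2.
System: -c_1 - c_2 = -1, -2c_1 + 0c_2 = -8; solving gives c_1 = 4, c_2 = -3.
Check: 4g1 - 3g2 = <-1, -8>.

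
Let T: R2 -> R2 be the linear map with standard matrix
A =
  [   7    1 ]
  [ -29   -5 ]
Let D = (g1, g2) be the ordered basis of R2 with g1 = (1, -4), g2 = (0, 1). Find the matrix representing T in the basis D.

[[3, 1], [3, -1]]

With P the matrix whose columns are g1, g2, [T]_D = P^(-1) A P.
Column by column: T(g1) = A g1 = (3, -9); its D-coordinates (3, 3) give column 1.
Continuing for each basis vector yields [T]_D = [[3, 1], [3, -1]].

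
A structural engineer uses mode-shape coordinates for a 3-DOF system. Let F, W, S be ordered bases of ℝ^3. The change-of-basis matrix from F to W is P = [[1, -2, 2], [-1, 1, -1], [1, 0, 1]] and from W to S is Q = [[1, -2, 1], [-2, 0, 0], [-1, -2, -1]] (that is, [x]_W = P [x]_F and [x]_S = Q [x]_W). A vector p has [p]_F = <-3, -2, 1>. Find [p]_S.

Apply P to get W-coordinates <3, 0, -2>, then Q to get S-coordinates.
The result is [p]_S = <1, -6, -1>.

<1, -6, -1>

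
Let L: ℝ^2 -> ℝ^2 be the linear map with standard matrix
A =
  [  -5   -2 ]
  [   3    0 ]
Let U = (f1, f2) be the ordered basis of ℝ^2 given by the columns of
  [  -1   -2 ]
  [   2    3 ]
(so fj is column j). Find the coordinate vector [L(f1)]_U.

(-3, 1)

Column 1 of [L]_U is the U-coordinate vector of L(f1).
In standard coordinates L(f1) = A f1 = (1, -3).
Converting to U: (1, -3) = -3f1 + f2, so the coordinate vector is (-3, 1).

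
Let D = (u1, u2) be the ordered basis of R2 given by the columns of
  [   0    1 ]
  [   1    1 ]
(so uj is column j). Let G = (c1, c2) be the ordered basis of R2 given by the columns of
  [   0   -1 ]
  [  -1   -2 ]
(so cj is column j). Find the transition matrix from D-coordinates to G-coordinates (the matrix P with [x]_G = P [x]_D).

Take x = uj: its D-coordinates are the j-th standard unit vector, so P e_j — column j of P — equals [uj]_G.
u1 = -c1 + 0·c2, giving column 1 = (-1, 0); repeating for each j gives P = [[-1, 1], [0, -1]].

[[-1, 1], [0, -1]]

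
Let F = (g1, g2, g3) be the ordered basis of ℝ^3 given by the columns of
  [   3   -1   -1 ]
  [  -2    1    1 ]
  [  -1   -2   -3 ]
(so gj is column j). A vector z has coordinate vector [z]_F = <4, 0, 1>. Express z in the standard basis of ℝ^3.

<11, -7, -7>

By definition z = 4g1 + 0·g2 + g3.
Summing componentwise gives <11, -7, -7>.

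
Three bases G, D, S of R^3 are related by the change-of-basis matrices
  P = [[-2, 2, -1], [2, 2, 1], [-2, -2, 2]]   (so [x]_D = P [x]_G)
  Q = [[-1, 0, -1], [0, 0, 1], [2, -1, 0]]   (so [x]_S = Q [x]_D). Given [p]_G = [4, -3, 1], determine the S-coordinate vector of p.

[15, 0, -33]

First [p]_D = P [p]_G = [-15, 3, 0].
Then [p]_S = Q [p]_D = [15, 0, -33].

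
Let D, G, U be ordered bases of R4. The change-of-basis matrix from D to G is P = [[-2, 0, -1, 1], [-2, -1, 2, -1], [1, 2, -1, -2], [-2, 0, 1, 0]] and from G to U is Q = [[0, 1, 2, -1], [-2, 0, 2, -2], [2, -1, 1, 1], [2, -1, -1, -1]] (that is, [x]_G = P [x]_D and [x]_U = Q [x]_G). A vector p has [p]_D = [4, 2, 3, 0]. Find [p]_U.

Composing the changes, [p]_U = Q P [p]_D.
Q P = [[2, 3, -1, -5], [10, 4, -2, -6], [-3, 3, -4, 1], [-1, -1, -4, 5]]; applying this to [4, 2, 3, 0] gives [11, 42, -18, -18].

[11, 42, -18, -18]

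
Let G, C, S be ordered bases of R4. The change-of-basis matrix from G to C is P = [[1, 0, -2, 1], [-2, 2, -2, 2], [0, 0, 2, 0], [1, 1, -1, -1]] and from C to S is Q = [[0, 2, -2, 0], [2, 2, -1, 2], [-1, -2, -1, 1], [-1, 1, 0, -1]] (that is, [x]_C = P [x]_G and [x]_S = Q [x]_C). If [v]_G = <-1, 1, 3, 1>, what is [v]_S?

First [v]_C = P [v]_G = <-6, 0, 6, -4>.
Then [v]_S = Q [v]_C = <-12, -26, -4, 10>.

<-12, -26, -4, 10>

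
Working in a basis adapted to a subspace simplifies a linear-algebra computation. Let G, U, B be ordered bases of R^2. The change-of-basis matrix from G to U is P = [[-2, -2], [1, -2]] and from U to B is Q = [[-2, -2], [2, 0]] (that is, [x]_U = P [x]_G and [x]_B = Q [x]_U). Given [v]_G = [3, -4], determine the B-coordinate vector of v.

Apply P to get U-coordinates [2, 11], then Q to get B-coordinates.
The result is [v]_B = [-26, 4].

[-26, 4]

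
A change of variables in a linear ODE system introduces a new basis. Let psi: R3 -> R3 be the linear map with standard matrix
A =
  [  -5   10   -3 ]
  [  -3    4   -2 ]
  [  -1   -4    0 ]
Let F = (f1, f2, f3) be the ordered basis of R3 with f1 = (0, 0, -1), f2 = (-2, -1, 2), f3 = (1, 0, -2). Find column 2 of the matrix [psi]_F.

(2, 2, -2)

Compute psi(f2) = A f2 = (-6, -2, 6) in standard coordinates.
Then write this in F-coordinates: solve for y in y_1 f1 + ... + y_3 f3 = (-6, -2, 6).
This gives y = (2, 2, -2), which is column 2 of [psi]_F.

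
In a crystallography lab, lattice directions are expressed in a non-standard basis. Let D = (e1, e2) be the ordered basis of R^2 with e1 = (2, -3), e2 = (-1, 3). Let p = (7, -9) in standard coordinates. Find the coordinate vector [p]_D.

(4, 1)

Write p = c_1 e1 + c_2 e2 and solve for the c_i.
System: 2c_1 - c_2 = 7, -3c_1 + 3c_2 = -9; solving gives c_1 = 4, c_2 = 1.
Check: 4e1 + e2 = (7, -9).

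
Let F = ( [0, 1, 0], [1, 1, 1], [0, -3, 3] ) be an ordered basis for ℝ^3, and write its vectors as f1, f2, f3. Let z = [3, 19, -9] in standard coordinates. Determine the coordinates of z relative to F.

[4, 3, -4]

Write z = c_1 f1 + ... + c_3 f3 and solve for the c_i.
Row-reducing the augmented matrix [M | z] gives c = (4, 3, -4).
Check: 4f1 + 3f2 - 4f3 = [3, 19, -9].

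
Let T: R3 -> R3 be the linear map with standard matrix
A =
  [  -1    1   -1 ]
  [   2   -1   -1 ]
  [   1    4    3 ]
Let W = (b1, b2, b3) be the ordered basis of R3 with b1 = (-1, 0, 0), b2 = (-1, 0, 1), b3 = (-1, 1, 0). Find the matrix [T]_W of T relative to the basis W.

[[2, 1, -2], [-1, 2, 3], [-2, -3, -3]]

The j-th column of [T]_W is [T(bj)]_W.
T(b1) = A b1 = (1, -2, -1) = 2b1 - b2 - 2b3, so column 1 is (2, -1, -2).
Repeating for b2, b3 and assembling the columns gives [[2, 1, -2], [-1, 2, 3], [-2, -3, -3]].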